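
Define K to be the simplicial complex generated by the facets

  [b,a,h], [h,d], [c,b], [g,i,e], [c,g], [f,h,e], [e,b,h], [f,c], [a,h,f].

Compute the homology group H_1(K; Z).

Fix the vertex order a < b < c < d < e < f < g < h < i and write every simplex with vertices in increasing order. Then dim K = 2 and the simplices of K are:

  0-simplices (9): a, b, c, d, e, f, g, h, i
  1-simplices (15): ab, af, ah, bc, be, bh, cf, cg, dh, ef, eg, eh, ei, fh, gi
  2-simplices (5): abh, afh, beh, efh, egi

giving chain groups C_0 ≅ Z^9, C_1 ≅ Z^15, C_2 ≅ Z^5.

The boundary map ∂_1: C_1 → C_0 sends each edge [p,q] (with p < q) to q − p.
The 9×15 boundary matrix has rank 8 and Smith normal form diag(1,1,1,1,1,1,1,1).

∂_2: C_2 → C_1 maps a triangle to the signed sum of its edges. For instance
  ∂egi = gi − ei + eg,
  ∂abh = bh − ah + ab.
As a 15×5 matrix over Z this has rank 5, with invariant factors (1,1,1,1,1).

From H_k ≅ ker(∂_k) / im(∂_{k+1}) we obtain:

  H_1: rank ker ∂_1 − rank ∂_2 = (15 − 8) − 5 = 2, and the invariant factors of ∂_2 are all 1, so H_1 = Z^2.

H_1 = Z^2.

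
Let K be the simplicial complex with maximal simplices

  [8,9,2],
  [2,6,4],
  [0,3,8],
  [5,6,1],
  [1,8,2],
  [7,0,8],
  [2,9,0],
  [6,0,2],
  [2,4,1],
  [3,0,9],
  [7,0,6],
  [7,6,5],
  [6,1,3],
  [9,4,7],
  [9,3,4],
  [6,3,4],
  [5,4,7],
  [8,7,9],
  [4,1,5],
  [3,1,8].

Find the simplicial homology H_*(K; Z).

H_0 = Z,  H_1 = Z ⊕ Z/2,  H_2 = 0.

K has 10 vertices, 30 edges, 20 triangles.
rank ∂_0 = 0, rank ∂_1 = 9 ⇒ b_0 = 10 − 0 − 9 = 1; all invariant factors of ∂_1 are 1 so no torsion. So H_0 = Z.
rank ∂_1 = 9, rank ∂_2 = 20 ⇒ b_1 = 30 − 9 − 20 = 1; ∂_2 has invariant factor(s) [2] giving torsion. So H_1 = Z ⊕ Z/2.
rank ∂_2 = 20, rank ∂_3 = 0 ⇒ b_2 = 20 − 20 − 0 = 0. So H_2 = 0.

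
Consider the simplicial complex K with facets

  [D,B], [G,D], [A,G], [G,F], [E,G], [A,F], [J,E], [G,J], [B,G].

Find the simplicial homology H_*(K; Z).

We work with the vertex ordering A < B < D < E < F < G < J. The simplices of K, each written with vertices in increasing order, are:

  0-simplices (7): A, B, D, E, F, G, J
  1-simplices (9): AF, AG, BD, BG, DG, EG, EJ, FG, GJ

Hence C_0 ≅ Z^7, C_1 ≅ Z^9.

∂_1: C_1 → C_0 sends each edge [p,q] (with p < q) to q − p. For instance
  ∂FG = G − F.
This gives a 7×9 integer matrix of rank 6; reducing to Smith normal form yields diagonal entries (1,1,1,1,1,1).

Reading off H_k = ker ∂_k / im ∂_{k+1}:

  H_0: rank C_0 − rank ∂_1 = 7 − 6 = 1, and the invariant factors of ∂_1 are all 1, so H_0 = Z.
  H_1: rank ker ∂_1 − rank ∂_2 = (9 − 6) − 0 = 3, and there is no ∂_2, so H_1 = Z^3.

H_0 ≅ Z,  H_1 ≅ Z^3.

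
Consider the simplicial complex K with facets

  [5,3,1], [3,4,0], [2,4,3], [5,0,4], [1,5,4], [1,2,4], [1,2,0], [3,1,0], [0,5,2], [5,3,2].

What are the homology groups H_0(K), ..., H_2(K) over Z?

H_0 = Z,  H_1 = Z/2,  H_2 = 0.

We work with the vertex ordering 0 < 1 < 2 < 3 < 4 < 5. The simplices of K, each written with vertices in increasing order, are:

  0-simplices (6): [0], [1], [2], [3], [4], [5]
  1-simplices (15): [0,1], [0,2], [0,3], [0,4], [0,5], [1,2], [1,3], [1,4], [1,5], [2,3], [2,4], [2,5], [3,4], [3,5], [4,5]
  2-simplices (10): [0,1,2], [0,1,3], [0,2,5], [0,3,4], [0,4,5], [1,2,4], [1,3,5], [1,4,5], [2,3,4], [2,3,5]

Hence C_0 ≅ Z^6, C_1 ≅ Z^15, C_2 ≅ Z^10.

∂_1: C_1 → C_0 maps an edge to its endpoints' difference, ∂[p,q] = q − p. For instance
  ∂[0,1] = [1] − [0].
The 6×15 boundary matrix has rank 5 and Smith normal form diag(1,1,1,1,1).

Boundary ∂_2: C_2 → C_1 sends each 2-simplex [p,q,r] to [q,r] − [p,r] + [p,q]. For instance
  ∂[0,1,3] = [1,3] − [0,3] + [0,1],
  ∂[0,1,2] = [1,2] − [0,2] + [0,1].
As a 15×10 matrix over Z this has rank 10, with invariant factors (1,1,1,1,1,1,1,1,1,2).

Reading off H_k = ker ∂_k / im ∂_{k+1}:

  H_0: rank C_0 − rank ∂_1 = 6 − 5 = 1, and the invariant factors of ∂_1 are all 1, so H_0 = Z.
  H_1: rank ker ∂_1 − rank ∂_2 = (15 − 5) − 10 = 0, and ∂_2 has invariant factor 2 > 1, so H_1 = Z/2.
  H_2: rank ker ∂_2 − rank ∂_3 = (10 − 10) − 0 = 0, and there is no ∂_3, so H_2 = 0.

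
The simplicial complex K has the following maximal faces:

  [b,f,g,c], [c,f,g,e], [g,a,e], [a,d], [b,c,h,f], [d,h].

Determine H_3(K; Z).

We work with the vertex ordering a < b < c < d < e < f < g < h. The simplices of K, each written with vertices in increasing order, are:

  0-simplices (8): a, b, c, d, e, f, g, h
  1-simplices (16): ad, ae, ag, bc, bf, bg, bh, ce, cf, cg, ch, dh, ef, eg, fg, fh
  2-simplices (11): aeg, bcf, bcg, bch, bfg, bfh, cef, ceg, cfg, cfh, efg
  3-simplices (3): bcfg, bcfh, cefg

giving chain groups C_0 ≅ Z^8, C_1 ≅ Z^16, C_2 ≅ Z^11, C_3 ≅ Z^3.

The boundary map ∂_1: C_1 → C_0 sends each edge [p,q] (with p < q) to q − p. For instance
  ∂ad = d − a.
The 8×16 boundary matrix has rank 7 and Smith normal form diag(1,1,1,1,1,1,1).

The boundary map ∂_2: C_2 → C_1 acts by ∂[p,q,r] = [q,r] − [p,r] + [p,q]. For instance
  ∂cef = ef − cf + ce,
  ∂ceg = eg − cg + ce.
The 16×11 boundary matrix has rank 8 and Smith normal form diag(1,1,1,1,1,1,1,1).

∂_3: C_3 → C_2 sends each 3-simplex σ to the alternating sum Σ_i (−1)^i (σ with its i-th vertex removed). For instance
  ∂bcfh = cfh − bfh + bch − bcf,
  ∂bcfg = cfg − bfg + bcg − bcf.
As a 11×3 matrix over Z this has rank 3, with invariant factors (1,1,1).

Reading off H_k = ker ∂_k / im ∂_{k+1}:

  H_3: rank ker ∂_3 − rank ∂_4 = (3 − 3) − 0 = 0, and there is no ∂_4, so H_3 = 0.

H_3 ≅ 0.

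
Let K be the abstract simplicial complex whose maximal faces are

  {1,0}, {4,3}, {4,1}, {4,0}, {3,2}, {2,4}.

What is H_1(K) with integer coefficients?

H_1 ≅ Z^2.

We work with the vertex ordering 0 < 1 < 2 < 3 < 4. The simplices of K, each written with vertices in increasing order, are:

  0-simplices (5): [0], [1], [2], [3], [4]
  1-simplices (6): [0,1], [0,4], [1,4], [2,3], [2,4], [3,4]

Hence C_0 ≅ Z^5, C_1 ≅ Z^6.

∂_1: C_1 → C_0 maps an edge to its endpoints' difference, ∂[p,q] = q − p. For instance
  ∂[0,1] = [1] − [0].
As a 5×6 matrix over Z this has rank 4, with invariant factors (1,1,1,1).

Computing H_k = (kernel of ∂_k) / (image of ∂_{k+1}):

  H_1: rank ker ∂_1 − rank ∂_2 = (6 − 4) − 0 = 2, and there is no ∂_2, so H_1 ≅ Z^2.

(K is a triangulation of a wedge of 2 circles.)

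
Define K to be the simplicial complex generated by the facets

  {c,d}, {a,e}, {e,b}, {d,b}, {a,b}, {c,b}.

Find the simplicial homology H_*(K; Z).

We work with the vertex ordering a < b < c < d < e. The simplices of K, each written with vertices in increasing order, are:

  0-simplices (5): a, b, c, d, e
  1-simplices (6): ab, ae, bc, bd, be, cd

giving chain groups C_0 ≅ Z^5, C_1 ≅ Z^6.

Boundary ∂_1: C_1 → C_0 sends each edge [p,q] (with p < q) to q − p.
The resulting 5×6 matrix has rank 4, and its Smith normal form has invariant factors (1,1,1,1).

From H_k ≅ ker(∂_k) / im(∂_{k+1}) we obtain:

  H_0: rank C_0 − rank ∂_1 = 5 − 4 = 1, and the invariant factors of ∂_1 are all 1, so H_0 = Z.
  H_1: rank ker ∂_1 − rank ∂_2 = (6 − 4) − 0 = 2, and there is no ∂_2, so H_1 = Z^2.

(K is a triangulation of a wedge of 2 circles.)

H_0 ≅ Z,  H_1 ≅ Z^2.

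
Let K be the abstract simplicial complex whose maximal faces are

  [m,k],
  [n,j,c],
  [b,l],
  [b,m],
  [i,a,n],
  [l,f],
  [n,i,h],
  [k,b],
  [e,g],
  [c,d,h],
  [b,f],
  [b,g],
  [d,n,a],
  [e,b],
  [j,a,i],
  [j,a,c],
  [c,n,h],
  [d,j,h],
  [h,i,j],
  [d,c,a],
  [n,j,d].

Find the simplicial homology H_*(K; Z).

H_0 ≅ Z^2,  H_1 ≅ Z^3 ⊕ Z/2,  H_2 = 0.

Take the total order a < b < c < d < e < f < g < h < i < j < k < l < m < n on the vertex set. Then K (dimension 2) consists of the simplices:

  0-simplices (14): a, b, c, d, e, f, g, h, i, j, k, l, m, n
  1-simplices (27): ac, ad, ai, aj, an, be, bf, bg, bk, bl, bm, cd, ch, cj, cn, dh, dj, dn, eg, fl, hi, hj, hn, ij, in, jn, km
  2-simplices (12): acd, acj, adn, aij, ain, cdh, chn, cjn, dhj, djn, hij, hin

giving chain groups C_0 ≅ Z^14, C_1 ≅ Z^27, C_2 ≅ Z^12.

The boundary map ∂_1: C_1 → C_0 maps an edge to its endpoints' difference, ∂[p,q] = q − p. For instance
  ∂cn = n − c.
This gives a 14×27 integer matrix of rank 12; reducing to Smith normal form yields diagonal entries (1,1,1,1,1,1,1,1,1,1,1,1).

∂_2: C_2 → C_1 acts by ∂[p,q,r] = [q,r] − [p,r] + [p,q]. For instance
  ∂aij = ij − aj + ai,
  ∂cdh = dh − ch + cd.
The 27×12 boundary matrix has rank 12 and Smith normal form diag(1,1,1,1,1,1,1,1,1,1,1,2).

Computing H_k = (kernel of ∂_k) / (image of ∂_{k+1}):

  H_0: rank C_0 − rank ∂_1 = 14 − 12 = 2, and the invariant factors of ∂_1 are all 1, so H_0 = Z^2.
  H_1: rank ker ∂_1 − rank ∂_2 = (27 − 12) − 12 = 3, and ∂_2 has invariant factor 2 > 1, so H_1 = Z^3 ⊕ Z/2.
  H_2: rank ker ∂_2 − rank ∂_3 = (12 − 12) − 0 = 0, and there is no ∂_3, so H_2 = 0.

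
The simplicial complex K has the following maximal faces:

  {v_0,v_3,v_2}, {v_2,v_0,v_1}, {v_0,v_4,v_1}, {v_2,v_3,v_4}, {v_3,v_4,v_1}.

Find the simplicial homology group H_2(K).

Order the vertices as v_0 < v_1 < v_2 < v_3 < v_4. Listing each simplex with vertices in this order, K has dimension 2 with simplices:

  0-simplices (5): [v_0], [v_1], [v_2], [v_3], [v_4]
  1-simplices (10): [v_0,v_1], [v_0,v_2], [v_0,v_3], [v_0,v_4], [v_1,v_2], [v_1,v_3], [v_1,v_4], [v_2,v_3], [v_2,v_4], [v_3,v_4]
  2-simplices (5): [v_0,v_1,v_2], [v_0,v_1,v_4], [v_0,v_2,v_3], [v_1,v_3,v_4], [v_2,v_3,v_4]

so the chain groups are C_0 ≅ Z^5, C_1 ≅ Z^10, C_2 ≅ Z^5.

∂_1: C_1 → C_0 sends each edge [p,q] (with p < q) to q − p.
The 5×10 boundary matrix has rank 4 and Smith normal form diag(1,1,1,1).

Boundary ∂_2: C_2 → C_1 maps a triangle to the signed sum of its edges. For instance
  ∂[v_1,v_3,v_4] = [v_3,v_4] − [v_1,v_4] + [v_1,v_3],
  ∂[v_0,v_1,v_2] = [v_1,v_2] − [v_0,v_2] + [v_0,v_1].
This gives a 10×5 integer matrix of rank 5; reducing to Smith normal form yields diagonal entries (1,1,1,1,1).

Computing H_k = (kernel of ∂_k) / (image of ∂_{k+1}):

  H_2: rank ker ∂_2 − rank ∂_3 = (5 − 5) − 0 = 0, and there is no ∂_3, so H_2 ≅ 0.

(K is a triangulation of the Möbius band.)

H_2 ≅ 0.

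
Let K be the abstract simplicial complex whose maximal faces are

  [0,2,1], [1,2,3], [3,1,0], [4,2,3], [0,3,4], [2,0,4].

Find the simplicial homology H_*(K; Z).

H_0 ≅ Z,  H_1 = 0,  H_2 ≅ Z.

Take the total order 0 < 1 < 2 < 3 < 4 on the vertex set. Then K (dimension 2) consists of the simplices:

  0-simplices (5): [0], [1], [2], [3], [4]
  1-simplices (9): [0,1], [0,2], [0,3], [0,4], [1,2], [1,3], [2,3], [2,4], [3,4]
  2-simplices (6): [0,1,2], [0,1,3], [0,2,4], [0,3,4], [1,2,3], [2,3,4]

giving chain groups C_0 ≅ Z^5, C_1 ≅ Z^9, C_2 ≅ Z^6.

∂_1: C_1 → C_0 is given by ∂[p,q] = [q] − [p].
This gives a 5×9 integer matrix of rank 4; reducing to Smith normal form yields diagonal entries (1,1,1,1).

The boundary map ∂_2: C_2 → C_1 sends each 2-simplex [p,q,r] to [q,r] − [p,r] + [p,q]. For instance
  ∂[0,1,3] = [1,3] − [0,3] + [0,1],
  ∂[2,3,4] = [3,4] − [2,4] + [2,3].
The resulting 9×6 matrix has rank 5, and its Smith normal form has invariant factors (1,1,1,1,1).

Now H_k = ker ∂_k / im ∂_{k+1}, so:

  H_0: rank C_0 − rank ∂_1 = 5 − 4 = 1, and the invariant factors of ∂_1 are all 1, so H_0 ≅ Z.
  H_1: rank ker ∂_1 − rank ∂_2 = (9 − 4) − 5 = 0, and the invariant factors of ∂_2 are all 1, so H_1 ≅ 0.
  H_2: rank ker ∂_2 − rank ∂_3 = (6 − 5) − 0 = 1, and there is no ∂_3, so H_2 ≅ Z.

As a check, the Euler characteristic is 5 − 9 + 6 = 2, which agrees with 1 − 0 + 1 = 2.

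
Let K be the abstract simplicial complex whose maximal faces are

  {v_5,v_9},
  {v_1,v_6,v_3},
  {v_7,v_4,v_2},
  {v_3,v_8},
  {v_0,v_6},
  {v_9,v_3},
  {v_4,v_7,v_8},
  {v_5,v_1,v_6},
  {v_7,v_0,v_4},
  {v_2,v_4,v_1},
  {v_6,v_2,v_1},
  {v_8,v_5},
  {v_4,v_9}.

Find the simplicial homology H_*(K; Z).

H_0 ≅ Z,  H_1 ≅ Z^5,  H_2 = 0.

Take the total order v_0 < v_1 < v_2 < v_3 < v_4 < v_5 < v_6 < v_7 < v_8 < v_9 on the vertex set. Then K (dimension 2) consists of the simplices:

  0-simplices (10): [v_0], [v_1], [v_2], [v_3], [v_4], [v_5], [v_6], [v_7], [v_8], [v_9]
  1-simplices (21): (21 of them)
  2-simplices (7): [v_0,v_4,v_7], [v_1,v_2,v_4], [v_1,v_2,v_6], [v_1,v_3,v_6], [v_1,v_5,v_6], [v_2,v_4,v_7], [v_4,v_7,v_8]

so the chain groups are C_0 ≅ Z^10, C_1 ≅ Z^21, C_2 ≅ Z^7.

The boundary map ∂_1: C_1 → C_0 sends each edge [p,q] (with p < q) to q − p. For instance
  ∂[v_1,v_2] = [v_2] − [v_1].
As a 10×21 matrix over Z this has rank 9, with invariant factors (1,1,1,1,1,1,1,1,1).

The boundary map ∂_2: C_2 → C_1 sends each 2-simplex [p,q,r] to [q,r] − [p,r] + [p,q]. For instance
  ∂[v_1,v_3,v_6] = [v_3,v_6] − [v_1,v_6] + [v_1,v_3],
  ∂[v_1,v_2,v_6] = [v_2,v_6] − [v_1,v_6] + [v_1,v_2].
As a 21×7 matrix over Z this has rank 7, with invariant factors (1,1,1,1,1,1,1).

Now H_k = ker ∂_k / im ∂_{k+1}, so:

  H_0: rank C_0 − rank ∂_1 = 10 − 9 = 1, and the invariant factors of ∂_1 are all 1, so H_0 ≅ Z.
  H_1: rank ker ∂_1 − rank ∂_2 = (21 − 9) − 7 = 5, and the invariant factors of ∂_2 are all 1, so H_1 ≅ Z^5.
  H_2: rank ker ∂_2 − rank ∂_3 = (7 − 7) − 0 = 0, and there is no ∂_3, so H_2 ≅ 0.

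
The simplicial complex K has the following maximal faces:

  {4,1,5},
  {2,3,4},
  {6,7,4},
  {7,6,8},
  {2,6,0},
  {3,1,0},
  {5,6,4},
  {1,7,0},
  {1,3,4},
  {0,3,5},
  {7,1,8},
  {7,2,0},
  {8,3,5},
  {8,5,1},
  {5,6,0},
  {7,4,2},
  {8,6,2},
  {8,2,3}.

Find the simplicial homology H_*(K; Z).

H_0 ≅ Z,  H_1 ≅ Z ⊕ Z/2Z,  H_2 = 0.

K has 9 vertices, 27 edges, 18 triangles.
rank ∂_0 = 0, rank ∂_1 = 8 ⇒ b_0 = 9 − 0 − 8 = 1; all invariant factors of ∂_1 are 1 so no torsion. So H_0 = Z.
rank ∂_1 = 8, rank ∂_2 = 18 ⇒ b_1 = 27 − 8 − 18 = 1; ∂_2 has invariant factor(s) [2] giving torsion. So H_1 = Z ⊕ Z/2Z.
rank ∂_2 = 18, rank ∂_3 = 0 ⇒ b_2 = 18 − 18 − 0 = 0. So H_2 = 0.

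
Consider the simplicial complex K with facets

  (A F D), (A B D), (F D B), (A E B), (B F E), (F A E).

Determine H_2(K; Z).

Take the total order A < B < D < E < F on the vertex set. Then K (dimension 2) consists of the simplices:

  0-simplices (5): A, B, D, E, F
  1-simplices (9): AB, AD, AE, AF, BD, BE, BF, DF, EF
  2-simplices (6): ABD, ABE, ADF, AEF, BDF, BEF

giving chain groups C_0 ≅ Z^5, C_1 ≅ Z^9, C_2 ≅ Z^6.

Boundary ∂_1: C_1 → C_0 is given by ∂[p,q] = [q] − [p].
The resulting 5×9 matrix has rank 4, and its Smith normal form has invariant factors (1,1,1,1).

Boundary ∂_2: C_2 → C_1 maps a triangle to the signed sum of its edges. For instance
  ∂ADF = DF − AF + AD,
  ∂AEF = EF − AF + AE.
The 9×6 boundary matrix has rank 5 and Smith normal form diag(1,1,1,1,1).

Reading off H_k = ker ∂_k / im ∂_{k+1}:

  H_2: rank ker ∂_2 − rank ∂_3 = (6 − 5) − 0 = 1, and there is no ∂_3, so H_2 = Z.

(K is a triangulation of the 2-sphere S^2.)

H_2 = Z.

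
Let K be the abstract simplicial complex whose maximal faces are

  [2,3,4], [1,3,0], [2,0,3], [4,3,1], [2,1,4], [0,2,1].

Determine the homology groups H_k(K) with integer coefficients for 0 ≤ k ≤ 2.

H_0 ≅ Z,  H_1 = 0,  H_2 ≅ Z.

Order the vertices as 0 < 1 < 2 < 3 < 4. Listing each simplex with vertices in this order, K has dimension 2 with simplices:

  0-simplices (5): [0], [1], [2], [3], [4]
  1-simplices (9): [0,1], [0,2], [0,3], [1,2], [1,3], [1,4], [2,3], [2,4], [3,4]
  2-simplices (6): [0,1,2], [0,1,3], [0,2,3], [1,2,4], [1,3,4], [2,3,4]

so the chain groups are C_0 ≅ Z^5, C_1 ≅ Z^9, C_2 ≅ Z^6.

∂_1: C_1 → C_0 maps an edge to its endpoints' difference, ∂[p,q] = q − p.
The resulting 5×9 matrix has rank 4, and its Smith normal form has invariant factors (1,1,1,1).

Boundary ∂_2: C_2 → C_1 sends each 2-simplex [p,q,r] to [q,r] − [p,r] + [p,q]. For instance
  ∂[0,1,2] = [1,2] − [0,2] + [0,1],
  ∂[2,3,4] = [3,4] − [2,4] + [2,3].
As a 9×6 matrix over Z this has rank 5, with invariant factors (1,1,1,1,1).

Reading off H_k = ker ∂_k / im ∂_{k+1}:

  H_0: rank C_0 − rank ∂_1 = 5 − 4 = 1, and the invariant factors of ∂_1 are all 1, so H_0 ≅ Z.
  H_1: rank ker ∂_1 − rank ∂_2 = (9 − 4) − 5 = 0, and the invariant factors of ∂_2 are all 1, so H_1 ≅ 0.
  H_2: rank ker ∂_2 − rank ∂_3 = (6 − 5) − 0 = 1, and there is no ∂_3, so H_2 ≅ Z.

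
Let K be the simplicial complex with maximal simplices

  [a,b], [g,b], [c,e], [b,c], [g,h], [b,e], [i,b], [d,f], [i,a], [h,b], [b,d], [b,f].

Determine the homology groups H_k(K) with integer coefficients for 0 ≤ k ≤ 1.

We work with the vertex ordering a < b < c < d < e < f < g < h < i. The simplices of K, each written with vertices in increasing order, are:

  0-simplices (9): a, b, c, d, e, f, g, h, i
  1-simplices (12): ab, ai, bc, bd, be, bf, bg, bh, bi, ce, df, gh

Hence C_0 ≅ Z^9, C_1 ≅ Z^12.

The boundary map ∂_1: C_1 → C_0 maps an edge to its endpoints' difference, ∂[p,q] = q − p.
As a 9×12 matrix over Z this has rank 8, with invariant factors (1,1,1,1,1,1,1,1).

Computing H_k = (kernel of ∂_k) / (image of ∂_{k+1}):

  H_0: rank C_0 − rank ∂_1 = 9 − 8 = 1, and the invariant factors of ∂_1 are all 1, so H_0 = Z.
  H_1: rank ker ∂_1 − rank ∂_2 = (12 − 8) − 0 = 4, and there is no ∂_2, so H_1 = Z^4.

As a check, the Euler characteristic is 9 − 12 = -3, which agrees with 1 − 4 = -3.

H_0 ≅ Z,  H_1 ≅ Z^4.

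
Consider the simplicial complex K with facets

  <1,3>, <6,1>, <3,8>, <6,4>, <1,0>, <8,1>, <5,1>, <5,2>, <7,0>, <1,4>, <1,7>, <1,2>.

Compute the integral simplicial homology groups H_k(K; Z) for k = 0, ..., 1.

K has 9 vertices, 12 edges.
rank ∂_0 = 0, rank ∂_1 = 8 ⇒ b_0 = 9 − 0 − 8 = 1; all invariant factors of ∂_1 are 1 so no torsion. So H_0 = Z.
rank ∂_1 = 8, rank ∂_2 = 0 ⇒ b_1 = 12 − 8 − 0 = 4. So H_1 = Z^4.

H_0 = Z,  H_1 = Z^4.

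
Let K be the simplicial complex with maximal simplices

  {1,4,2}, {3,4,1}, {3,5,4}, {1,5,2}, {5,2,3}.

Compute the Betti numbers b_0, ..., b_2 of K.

Take the total order 1 < 2 < 3 < 4 < 5 on the vertex set. Then K (dimension 2) consists of the simplices:

  0-simplices (5): [1], [2], [3], [4], [5]
  1-simplices (10): [1,2], [1,3], [1,4], [1,5], [2,3], [2,4], [2,5], [3,4], [3,5], [4,5]
  2-simplices (5): [1,2,4], [1,2,5], [1,3,4], [2,3,5], [3,4,5]

so the chain groups are C_0 ≅ Z^5, C_1 ≅ Z^10, C_2 ≅ Z^5.

Boundary ∂_1: C_1 → C_0 maps an edge to its endpoints' difference, ∂[p,q] = q − p.
This gives a 5×10 integer matrix of rank 4; reducing to Smith normal form yields diagonal entries (1,1,1,1).

∂_2: C_2 → C_1 maps a triangle to the signed sum of its edges. For instance
  ∂[1,2,5] = [2,5] − [1,5] + [1,2],
  ∂[1,2,4] = [2,4] − [1,4] + [1,2].
This gives a 10×5 integer matrix of rank 5; reducing to Smith normal form yields diagonal entries (1,1,1,1,1).

Now H_k = ker ∂_k / im ∂_{k+1}, so:

  H_0: rank C_0 − rank ∂_1 = 5 − 4 = 1, and the invariant factors of ∂_1 are all 1, so H_0 = Z.
  H_1: rank ker ∂_1 − rank ∂_2 = (10 − 4) − 5 = 1, and the invariant factors of ∂_2 are all 1, so H_1 = Z.
  H_2: rank ker ∂_2 − rank ∂_3 = (5 − 5) − 0 = 0, and there is no ∂_3, so H_2 = 0.

Hence the Betti numbers are b_0 = 1, b_1 = 1, b_2 = 0.

b_0 = 1, b_1 = 1, b_2 = 0.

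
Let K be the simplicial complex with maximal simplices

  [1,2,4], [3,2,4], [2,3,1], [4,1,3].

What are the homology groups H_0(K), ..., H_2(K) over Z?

K has 4 vertices, 6 edges, 4 triangles.
rank ∂_0 = 0, rank ∂_1 = 3 ⇒ b_0 = 4 − 0 − 3 = 1; all invariant factors of ∂_1 are 1 so no torsion. So H_0 ≅ Z.
rank ∂_1 = 3, rank ∂_2 = 3 ⇒ b_1 = 6 − 3 − 3 = 0; all invariant factors of ∂_2 are 1 so no torsion. So H_1 ≅ 0.
rank ∂_2 = 3, rank ∂_3 = 0 ⇒ b_2 = 4 − 3 − 0 = 1. So H_2 ≅ Z.

H_0 ≅ Z,  H_1 = 0,  H_2 ≅ Z.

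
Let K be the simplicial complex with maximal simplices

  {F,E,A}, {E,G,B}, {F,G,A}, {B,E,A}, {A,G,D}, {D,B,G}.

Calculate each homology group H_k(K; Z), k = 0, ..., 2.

H_0 = Z,  H_1 = Z,  H_2 = 0.

K has 6 vertices, 12 edges, 6 triangles.
rank ∂_0 = 0, rank ∂_1 = 5 ⇒ b_0 = 6 − 0 − 5 = 1; all invariant factors of ∂_1 are 1 so no torsion. So H_0 = Z.
rank ∂_1 = 5, rank ∂_2 = 6 ⇒ b_1 = 12 − 5 − 6 = 1; all invariant factors of ∂_2 are 1 so no torsion. So H_1 = Z.
rank ∂_2 = 6, rank ∂_3 = 0 ⇒ b_2 = 6 − 6 − 0 = 0. So H_2 = 0.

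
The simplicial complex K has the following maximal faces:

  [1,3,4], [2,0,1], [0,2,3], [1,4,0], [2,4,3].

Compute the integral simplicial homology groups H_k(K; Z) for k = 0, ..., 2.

K has 5 vertices, 10 edges, 5 triangles.
rank ∂_0 = 0, rank ∂_1 = 4 ⇒ b_0 = 5 − 0 − 4 = 1; all invariant factors of ∂_1 are 1 so no torsion. So H_0 = Z.
rank ∂_1 = 4, rank ∂_2 = 5 ⇒ b_1 = 10 − 4 − 5 = 1; all invariant factors of ∂_2 are 1 so no torsion. So H_1 = Z.
rank ∂_2 = 5, rank ∂_3 = 0 ⇒ b_2 = 5 − 5 − 0 = 0. So H_2 = 0.

H_0 ≅ Z,  H_1 ≅ Z,  H_2 = 0.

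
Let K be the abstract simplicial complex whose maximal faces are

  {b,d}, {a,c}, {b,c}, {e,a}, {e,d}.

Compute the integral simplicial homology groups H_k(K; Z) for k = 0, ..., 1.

H_0 ≅ Z,  H_1 ≅ Z.

K has 5 vertices, 5 edges.
rank ∂_0 = 0, rank ∂_1 = 4 ⇒ b_0 = 5 − 0 − 4 = 1; all invariant factors of ∂_1 are 1 so no torsion. So H_0 = Z.
rank ∂_1 = 4, rank ∂_2 = 0 ⇒ b_1 = 5 − 4 − 0 = 1. So H_1 = Z.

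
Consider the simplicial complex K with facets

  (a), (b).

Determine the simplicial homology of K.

H_0 = Z^2.

We work with the vertex ordering a < b. The simplices of K, each written with vertices in increasing order, are:

  0-simplices (2): a, b

Hence C_0 ≅ Z^2.

Computing H_k = (kernel of ∂_k) / (image of ∂_{k+1}):

  H_0: rank C_0 − rank ∂_1 = 2 − 0 = 2, and there is no ∂_1, so H_0 ≅ Z^2.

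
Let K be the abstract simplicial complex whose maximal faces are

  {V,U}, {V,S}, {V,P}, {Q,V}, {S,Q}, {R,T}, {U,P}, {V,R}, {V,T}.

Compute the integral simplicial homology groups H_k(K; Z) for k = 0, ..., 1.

Order the vertices as P < Q < R < S < T < U < V. Listing each simplex with vertices in this order, K has dimension 1 with simplices:

  0-simplices (7): P, Q, R, S, T, U, V
  1-simplices (9): PU, PV, QS, QV, RT, RV, SV, TV, UV

so the chain groups are C_0 ≅ Z^7, C_1 ≅ Z^9.

Boundary ∂_1: C_1 → C_0 is given by ∂[p,q] = [q] − [p]. For instance
  ∂QV = V − Q.
The resulting 7×9 matrix has rank 6, and its Smith normal form has invariant factors (1,1,1,1,1,1).

Computing H_k = (kernel of ∂_k) / (image of ∂_{k+1}):

  H_0: rank C_0 − rank ∂_1 = 7 − 6 = 1, and the invariant factors of ∂_1 are all 1, so H_0 ≅ Z.
  H_1: rank ker ∂_1 − rank ∂_2 = (9 − 6) − 0 = 3, and there is no ∂_2, so H_1 ≅ Z^3.

H_0 ≅ Z,  H_1 ≅ Z^3.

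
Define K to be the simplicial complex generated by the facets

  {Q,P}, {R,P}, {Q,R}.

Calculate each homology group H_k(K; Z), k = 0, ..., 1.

Fix the vertex order P < Q < R and write every simplex with vertices in increasing order. Then dim K = 1 and the simplices of K are:

  0-simplices (3): P, Q, R
  1-simplices (3): PQ, PR, QR

so the chain groups are C_0 ≅ Z^3, C_1 ≅ Z^3.

∂_1: C_1 → C_0 sends each edge [p,q] (with p < q) to q − p. For instance
  ∂QR = R − Q.
The resulting 3×3 matrix has rank 2, and its Smith normal form has invariant factors (1,1).

Computing H_k = (kernel of ∂_k) / (image of ∂_{k+1}):

  H_0: rank C_0 − rank ∂_1 = 3 − 2 = 1, and the invariant factors of ∂_1 are all 1, so H_0 = Z.
  H_1: rank ker ∂_1 − rank ∂_2 = (3 − 2) − 0 = 1, and there is no ∂_2, so H_1 = Z.

(K is a triangulation of the circle S^1.)

H_0 = Z,  H_1 = Z.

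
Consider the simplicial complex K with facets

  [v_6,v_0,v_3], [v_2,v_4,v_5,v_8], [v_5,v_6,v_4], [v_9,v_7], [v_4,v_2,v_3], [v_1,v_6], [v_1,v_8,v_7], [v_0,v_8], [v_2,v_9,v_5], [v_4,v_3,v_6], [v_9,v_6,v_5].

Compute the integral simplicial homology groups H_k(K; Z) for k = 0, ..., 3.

H_0 ≅ Z,  H_1 ≅ Z^3,  H_2 = 0,  H_3 = 0.

Fix the vertex order v_0 < v_1 < v_2 < v_3 < v_4 < v_5 < v_6 < v_7 < v_8 < v_9 and write every simplex with vertices in increasing order. Then dim K = 3 and the simplices of K are:

  0-simplices (10): [v_0], [v_1], [v_2], [v_3], [v_4], [v_5], [v_6], [v_7], [v_8], [v_9]
  1-simplices (22): (22 of them)
  2-simplices (11): (11 of them)
  3-simplices (1): [v_2,v_4,v_5,v_8]

so the chain groups are C_0 ≅ Z^10, C_1 ≅ Z^22, C_2 ≅ Z^11, C_3 ≅ Z^1.

The boundary map ∂_1: C_1 → C_0 is given by ∂[p,q] = [q] − [p].
The resulting 10×22 matrix has rank 9, and its Smith normal form has invariant factors (1,1,1,1,1,1,1,1,1).

Boundary ∂_2: C_2 → C_1 maps a triangle to the signed sum of its edges. For instance
  ∂[v_2,v_3,v_4] = [v_3,v_4] − [v_2,v_4] + [v_2,v_3],
  ∂[v_5,v_6,v_9] = [v_6,v_9] − [v_5,v_9] + [v_5,v_6].
As a 22×11 matrix over Z this has rank 10, with invariant factors (1,1,1,1,1,1,1,1,1,1).

The boundary map ∂_3: C_3 → C_2 sends each 3-simplex σ to the alternating sum Σ_i (−1)^i (σ with its i-th vertex removed). For instance
  ∂[v_2,v_4,v_5,v_8] = [v_4,v_5,v_8] − [v_2,v_5,v_8] + [v_2,v_4,v_8] − [v_2,v_4,v_5].
The 11×1 boundary matrix has rank 1 and Smith normal form diag(1).

Computing H_k = (kernel of ∂_k) / (image of ∂_{k+1}):

  H_0: rank C_0 − rank ∂_1 = 10 − 9 = 1, and the invariant factors of ∂_1 are all 1, so H_0 ≅ Z.
  H_1: rank ker ∂_1 − rank ∂_2 = (22 − 9) − 10 = 3, and the invariant factors of ∂_2 are all 1, so H_1 ≅ Z^3.
  H_2: rank ker ∂_2 − rank ∂_3 = (11 − 10) − 1 = 0, and the invariant factors of ∂_3 are all 1, so H_2 ≅ 0.
  H_3: rank ker ∂_3 − rank ∂_4 = (1 − 1) − 0 = 0, and there is no ∂_4, so H_3 ≅ 0.

As a check, the Euler characteristic is 10 − 22 + 11 − 1 = -2, which agrees with 1 − 3 + 0 − 0 = -2.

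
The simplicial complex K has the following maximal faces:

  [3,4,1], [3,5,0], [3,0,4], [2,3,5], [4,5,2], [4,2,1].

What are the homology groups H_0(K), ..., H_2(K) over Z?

We work with the vertex ordering 0 < 1 < 2 < 3 < 4 < 5. The simplices of K, each written with vertices in increasing order, are:

  0-simplices (6): [0], [1], [2], [3], [4], [5]
  1-simplices (12): [0,3], [0,4], [0,5], [1,2], [1,3], [1,4], [2,3], [2,4], [2,5], [3,4], [3,5], [4,5]
  2-simplices (6): [0,3,4], [0,3,5], [1,2,4], [1,3,4], [2,3,5], [2,4,5]

giving chain groups C_0 ≅ Z^6, C_1 ≅ Z^12, C_2 ≅ Z^6.

The boundary map ∂_1: C_1 → C_0 is given by ∂[p,q] = [q] − [p]. For instance
  ∂[2,3] = [3] − [2].
This gives a 6×12 integer matrix of rank 5; reducing to Smith normal form yields diagonal entries (1,1,1,1,1).

The boundary map ∂_2: C_2 → C_1 maps a triangle to the signed sum of its edges. For instance
  ∂[2,3,5] = [3,5] − [2,5] + [2,3],
  ∂[0,3,5] = [3,5] − [0,5] + [0,3].
As a 12×6 matrix over Z this has rank 6, with invariant factors (1,1,1,1,1,1).

Reading off H_k = ker ∂_k / im ∂_{k+1}:

  H_0: rank C_0 − rank ∂_1 = 6 − 5 = 1, and the invariant factors of ∂_1 are all 1, so H_0 = Z.
  H_1: rank ker ∂_1 − rank ∂_2 = (12 − 5) − 6 = 1, and the invariant factors of ∂_2 are all 1, so H_1 = Z.
  H_2: rank ker ∂_2 − rank ∂_3 = (6 − 6) − 0 = 0, and there is no ∂_3, so H_2 = 0.

As a check, the Euler characteristic is 6 − 12 + 6 = 0, which agrees with 1 − 1 + 0 = 0.

H_0 ≅ Z,  H_1 ≅ Z,  H_2 = 0.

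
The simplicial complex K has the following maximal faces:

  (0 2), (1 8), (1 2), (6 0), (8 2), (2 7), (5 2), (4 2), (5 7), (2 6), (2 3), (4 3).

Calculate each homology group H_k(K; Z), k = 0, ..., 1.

Order the vertices as 0 < 1 < 2 < 3 < 4 < 5 < 6 < 7 < 8. Listing each simplex with vertices in this order, K has dimension 1 with simplices:

  0-simplices (9): [0], [1], [2], [3], [4], [5], [6], [7], [8]
  1-simplices (12): [0,2], [0,6], [1,2], [1,8], [2,3], [2,4], [2,5], [2,6], [2,7], [2,8], [3,4], [5,7]

so the chain groups are C_0 ≅ Z^9, C_1 ≅ Z^12.

∂_1: C_1 → C_0 sends each edge [p,q] (with p < q) to q − p.
The resulting 9×12 matrix has rank 8, and its Smith normal form has invariant factors (1,1,1,1,1,1,1,1).

From H_k ≅ ker(∂_k) / im(∂_{k+1}) we obtain:

  H_0: rank C_0 − rank ∂_1 = 9 − 8 = 1, and the invariant factors of ∂_1 are all 1, so H_0 ≅ Z.
  H_1: rank ker ∂_1 − rank ∂_2 = (12 − 8) − 0 = 4, and there is no ∂_2, so H_1 ≅ Z^4.

H_0 = Z,  H_1 = Z^4.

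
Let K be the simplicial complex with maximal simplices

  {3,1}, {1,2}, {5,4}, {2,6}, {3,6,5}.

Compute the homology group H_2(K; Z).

H_2 = 0.

We work with the vertex ordering 1 < 2 < 3 < 4 < 5 < 6. The simplices of K, each written with vertices in increasing order, are:

  0-simplices (6): [1], [2], [3], [4], [5], [6]
  1-simplices (7): [1,2], [1,3], [2,6], [3,5], [3,6], [4,5], [5,6]
  2-simplices (1): [3,5,6]

giving chain groups C_0 ≅ Z^6, C_1 ≅ Z^7, C_2 ≅ Z^1.

∂_1: C_1 → C_0 is given by ∂[p,q] = [q] − [p]. For instance
  ∂[1,3] = [3] − [1].
The 6×7 boundary matrix has rank 5 and Smith normal form diag(1,1,1,1,1).

∂_2: C_2 → C_1 maps a triangle to the signed sum of its edges. For instance
  ∂[3,5,6] = [5,6] − [3,6] + [3,5].
This gives a 7×1 integer matrix of rank 1; reducing to Smith normal form yields diagonal entries (1).

From H_k ≅ ker(∂_k) / im(∂_{k+1}) we obtain:

  H_2: rank ker ∂_2 − rank ∂_3 = (1 − 1) − 0 = 0, and there is no ∂_3, so H_2 = 0.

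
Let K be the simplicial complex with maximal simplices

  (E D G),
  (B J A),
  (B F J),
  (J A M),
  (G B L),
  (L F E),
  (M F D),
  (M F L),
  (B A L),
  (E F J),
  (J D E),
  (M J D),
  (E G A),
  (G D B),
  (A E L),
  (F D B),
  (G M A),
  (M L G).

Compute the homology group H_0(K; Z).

We work with the vertex ordering A < B < D < E < F < G < J < L < M. The simplices of K, each written with vertices in increasing order, are:

  0-simplices (9): A, B, D, E, F, G, J, L, M
  1-simplices (27): AB, AE, AG, AJ, AL, AM, BD, BF, BG, BJ, BL, DE, DF, DG, DJ, DM, EF, EG, EJ, EL, FJ, FL, FM, GL, GM, JM, LM
  2-simplices (18): ABJ, ABL, AEG, AEL, AGM, AJM, BDF, BDG, BFJ, BGL, DEG, DEJ, DFM, DJM, EFJ, EFL, FLM, GLM

Hence C_0 ≅ Z^9, C_1 ≅ Z^27, C_2 ≅ Z^18.

∂_1: C_1 → C_0 maps an edge to its endpoints' difference, ∂[p,q] = q − p. For instance
  ∂EJ = J − E.
The resulting 9×27 matrix has rank 8, and its Smith normal form has invariant factors (1,1,1,1,1,1,1,1).

Boundary ∂_2: C_2 → C_1 acts by ∂[p,q,r] = [q,r] − [p,r] + [p,q]. For instance
  ∂ABJ = BJ − AJ + AB,
  ∂ABL = BL − AL + AB.
This gives a 27×18 integer matrix of rank 18; reducing to Smith normal form yields diagonal entries (1,1,1,1,1,1,1,1,1,1,1,1,1,1,1,1,1,2).

Computing H_k = (kernel of ∂_k) / (image of ∂_{k+1}):

  H_0: rank C_0 − rank ∂_1 = 9 − 8 = 1, and the invariant factors of ∂_1 are all 1, so H_0 ≅ Z.

H_0 ≅ Z.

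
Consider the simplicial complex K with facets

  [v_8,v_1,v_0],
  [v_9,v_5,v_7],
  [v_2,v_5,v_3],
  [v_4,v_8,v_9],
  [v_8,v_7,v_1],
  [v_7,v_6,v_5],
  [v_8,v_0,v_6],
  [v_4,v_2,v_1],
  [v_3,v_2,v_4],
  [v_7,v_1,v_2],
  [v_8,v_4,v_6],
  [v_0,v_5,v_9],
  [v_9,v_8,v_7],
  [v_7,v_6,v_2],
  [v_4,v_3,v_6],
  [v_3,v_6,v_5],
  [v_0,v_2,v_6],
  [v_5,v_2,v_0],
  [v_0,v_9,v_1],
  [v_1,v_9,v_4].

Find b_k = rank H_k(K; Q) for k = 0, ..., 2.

We work with the vertex ordering v_0 < v_1 < v_2 < v_3 < v_4 < v_5 < v_6 < v_7 < v_8 < v_9. The simplices of K, each written with vertices in increasing order, are:

  0-simplices (10): [v_0], [v_1], [v_2], [v_3], [v_4], [v_5], [v_6], [v_7], [v_8], [v_9]
  1-simplices (30): (30 of them)
  2-simplices (20): (20 of them)

giving chain groups C_0 ≅ Z^10, C_1 ≅ Z^30, C_2 ≅ Z^20.

The boundary map ∂_1: C_1 → C_0 is given by ∂[p,q] = [q] − [p]. For instance
  ∂[v_6,v_8] = [v_8] − [v_6].
This gives a 10×30 integer matrix of rank 9; reducing to Smith normal form yields diagonal entries (1,1,1,1,1,1,1,1,1).

The boundary map ∂_2: C_2 → C_1 maps a triangle to the signed sum of its edges. For instance
  ∂[v_2,v_6,v_7] = [v_6,v_7] − [v_2,v_7] + [v_2,v_6],
  ∂[v_0,v_2,v_6] = [v_2,v_6] − [v_0,v_6] + [v_0,v_2].
As a 30×20 matrix over Z this has rank 20, with invariant factors (1,1,1,1,1,1,1,1,1,1,1,1,1,1,1,1,1,1,1,2).

From H_k ≅ ker(∂_k) / im(∂_{k+1}) we obtain:

  H_0: rank C_0 − rank ∂_1 = 10 − 9 = 1, and the invariant factors of ∂_1 are all 1, so H_0 ≅ Z.
  H_1: rank ker ∂_1 − rank ∂_2 = (30 − 9) − 20 = 1, and ∂_2 has invariant factor 2 > 1, so H_1 ≅ Z ⊕ Z/2Z.
  H_2: rank ker ∂_2 − rank ∂_3 = (20 − 20) − 0 = 0, and there is no ∂_3, so H_2 ≅ 0.

(K is a triangulation of the Klein bottle.)

Hence the Betti numbers are b_0 = 1, b_1 = 1, b_2 = 0.

b_0 = 1, b_1 = 1, b_2 = 0.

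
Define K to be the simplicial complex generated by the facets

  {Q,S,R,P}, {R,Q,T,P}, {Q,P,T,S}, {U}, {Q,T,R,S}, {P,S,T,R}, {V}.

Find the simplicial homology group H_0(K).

H_0 = Z^3.

Order the vertices as P < Q < R < S < T < U < V. Listing each simplex with vertices in this order, K has dimension 3 with simplices:

  0-simplices (7): P, Q, R, S, T, U, V
  1-simplices (10): PQ, PR, PS, PT, QR, QS, QT, RS, RT, ST
  2-simplices (10): PQR, PQS, PQT, PRS, PRT, PST, QRS, QRT, QST, RST
  3-simplices (5): PQRS, PQRT, PQST, PRST, QRST

so the chain groups are C_0 ≅ Z^7, C_1 ≅ Z^10, C_2 ≅ Z^10, C_3 ≅ Z^5.

Boundary ∂_1: C_1 → C_0 sends each edge [p,q] (with p < q) to q − p.
The resulting 7×10 matrix has rank 4, and its Smith normal form has invariant factors (1,1,1,1).

Boundary ∂_2: C_2 → C_1 sends each 2-simplex [p,q,r] to [q,r] − [p,r] + [p,q]. For instance
  ∂QRS = RS − QS + QR,
  ∂QST = ST − QT + QS.
The 10×10 boundary matrix has rank 6 and Smith normal form diag(1,1,1,1,1,1).

∂_3: C_3 → C_2 sends each 3-simplex σ to the alternating sum Σ_i (−1)^i (σ with its i-th vertex removed). For instance
  ∂PQST = QST − PST + PQT − PQS,
  ∂QRST = RST − QST + QRT − QRS.
The 10×5 boundary matrix has rank 4 and Smith normal form diag(1,1,1,1).

Reading off H_k = ker ∂_k / im ∂_{k+1}:

  H_0: rank C_0 − rank ∂_1 = 7 − 4 = 3, and the invariant factors of ∂_1 are all 1, so H_0 ≅ Z^3.

(K is a triangulation of the disjoint union of the 3-sphere S^3 and a set of 2 points.)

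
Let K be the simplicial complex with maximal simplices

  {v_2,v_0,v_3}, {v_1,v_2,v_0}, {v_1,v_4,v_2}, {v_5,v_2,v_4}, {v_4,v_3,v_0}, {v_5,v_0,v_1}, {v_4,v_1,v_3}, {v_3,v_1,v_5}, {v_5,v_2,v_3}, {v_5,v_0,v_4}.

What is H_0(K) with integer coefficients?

Order the vertices as v_0 < v_1 < v_2 < v_3 < v_4 < v_5. Listing each simplex with vertices in this order, K has dimension 2 with simplices:

  0-simplices (6): [v_0], [v_1], [v_2], [v_3], [v_4], [v_5]
  1-simplices (15): (15 of them)
  2-simplices (10): [v_0,v_1,v_2], [v_0,v_1,v_5], [v_0,v_2,v_3], [v_0,v_3,v_4], [v_0,v_4,v_5], [v_1,v_2,v_4], [v_1,v_3,v_4], [v_1,v_3,v_5], [v_2,v_3,v_5], [v_2,v_4,v_5]

giving chain groups C_0 ≅ Z^6, C_1 ≅ Z^15, C_2 ≅ Z^10.

Boundary ∂_1: C_1 → C_0 is given by ∂[p,q] = [q] − [p]. For instance
  ∂[v_3,v_5] = [v_5] − [v_3].
As a 6×15 matrix over Z this has rank 5, with invariant factors (1,1,1,1,1).

∂_2: C_2 → C_1 maps a triangle to the signed sum of its edges. For instance
  ∂[v_0,v_2,v_3] = [v_2,v_3] − [v_0,v_3] + [v_0,v_2],
  ∂[v_2,v_3,v_5] = [v_3,v_5] − [v_2,v_5] + [v_2,v_3].
This gives a 15×10 integer matrix of rank 10; reducing to Smith normal form yields diagonal entries (1,1,1,1,1,1,1,1,1,2).

Reading off H_k = ker ∂_k / im ∂_{k+1}:

  H_0: rank C_0 − rank ∂_1 = 6 − 5 = 1, and the invariant factors of ∂_1 are all 1, so H_0 = Z.

H_0 = Z.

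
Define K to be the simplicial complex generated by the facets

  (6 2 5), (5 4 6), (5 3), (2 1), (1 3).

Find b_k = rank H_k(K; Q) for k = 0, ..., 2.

Order the vertices as 1 < 2 < 3 < 4 < 5 < 6. Listing each simplex with vertices in this order, K has dimension 2 with simplices:

  0-simplices (6): [1], [2], [3], [4], [5], [6]
  1-simplices (8): [1,2], [1,3], [2,5], [2,6], [3,5], [4,5], [4,6], [5,6]
  2-simplices (2): [2,5,6], [4,5,6]

so the chain groups are C_0 ≅ Z^6, C_1 ≅ Z^8, C_2 ≅ Z^2.

∂_1: C_1 → C_0 sends each edge [p,q] (with p < q) to q − p.
The 6×8 boundary matrix has rank 5 and Smith normal form diag(1,1,1,1,1).

The boundary map ∂_2: C_2 → C_1 acts by ∂[p,q,r] = [q,r] − [p,r] + [p,q]. For instance
  ∂[2,5,6] = [5,6] − [2,6] + [2,5],
  ∂[4,5,6] = [5,6] − [4,6] + [4,5].
The 8×2 boundary matrix has rank 2 and Smith normal form diag(1,1).

Computing H_k = (kernel of ∂_k) / (image of ∂_{k+1}):

  H_0: rank C_0 − rank ∂_1 = 6 − 5 = 1, and the invariant factors of ∂_1 are all 1, so H_0 = Z.
  H_1: rank ker ∂_1 − rank ∂_2 = (8 − 5) − 2 = 1, and the invariant factors of ∂_2 are all 1, so H_1 = Z.
  H_2: rank ker ∂_2 − rank ∂_3 = (2 − 2) − 0 = 0, and there is no ∂_3, so H_2 = 0.

As a check, the Euler characteristic is 6 − 8 + 2 = 0, which agrees with 1 − 1 + 0 = 0.

Hence the Betti numbers are b_0 = 1, b_1 = 1, b_2 = 0.

b_0 = 1, b_1 = 1, b_2 = 0.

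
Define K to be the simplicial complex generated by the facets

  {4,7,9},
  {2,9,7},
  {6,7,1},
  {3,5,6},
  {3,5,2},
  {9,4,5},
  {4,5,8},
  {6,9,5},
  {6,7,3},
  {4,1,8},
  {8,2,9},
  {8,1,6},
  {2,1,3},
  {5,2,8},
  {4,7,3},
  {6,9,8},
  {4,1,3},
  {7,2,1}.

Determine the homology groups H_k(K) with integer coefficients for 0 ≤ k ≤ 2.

Order the vertices as 1 < 2 < 3 < 4 < 5 < 6 < 7 < 8 < 9. Listing each simplex with vertices in this order, K has dimension 2 with simplices:

  0-simplices (9): [1], [2], [3], [4], [5], [6], [7], [8], [9]
  1-simplices (27): (27 of them)
  2-simplices (18): [1,2,3], [1,2,7], [1,3,4], [1,4,8], [1,6,7], [1,6,8], [2,3,5], [2,5,8], [2,7,9], [2,8,9], [3,4,7], [3,5,6], [3,6,7], [4,5,8], [4,5,9], [4,7,9], [5,6,9], [6,8,9]

Hence C_0 ≅ Z^9, C_1 ≅ Z^27, C_2 ≅ Z^18.

Boundary ∂_1: C_1 → C_0 maps an edge to its endpoints' difference, ∂[p,q] = q − p.
This gives a 9×27 integer matrix of rank 8; reducing to Smith normal form yields diagonal entries (1,1,1,1,1,1,1,1).

Boundary ∂_2: C_2 → C_1 maps a triangle to the signed sum of its edges. For instance
  ∂[5,6,9] = [6,9] − [5,9] + [5,6],
  ∂[3,4,7] = [4,7] − [3,7] + [3,4].
As a 27×18 matrix over Z this has rank 18, with invariant factors (1,1,1,1,1,1,1,1,1,1,1,1,1,1,1,1,1,2).

From H_k ≅ ker(∂_k) / im(∂_{k+1}) we obtain:

  H_0: rank C_0 − rank ∂_1 = 9 − 8 = 1, and the invariant factors of ∂_1 are all 1, so H_0 ≅ Z.
  H_1: rank ker ∂_1 − rank ∂_2 = (27 − 8) − 18 = 1, and ∂_2 has invariant factor 2 > 1, so H_1 ≅ Z ⊕ Z_2.
  H_2: rank ker ∂_2 − rank ∂_3 = (18 − 18) − 0 = 0, and there is no ∂_3, so H_2 ≅ 0.

H_0 ≅ Z,  H_1 ≅ Z ⊕ Z_2,  H_2 = 0.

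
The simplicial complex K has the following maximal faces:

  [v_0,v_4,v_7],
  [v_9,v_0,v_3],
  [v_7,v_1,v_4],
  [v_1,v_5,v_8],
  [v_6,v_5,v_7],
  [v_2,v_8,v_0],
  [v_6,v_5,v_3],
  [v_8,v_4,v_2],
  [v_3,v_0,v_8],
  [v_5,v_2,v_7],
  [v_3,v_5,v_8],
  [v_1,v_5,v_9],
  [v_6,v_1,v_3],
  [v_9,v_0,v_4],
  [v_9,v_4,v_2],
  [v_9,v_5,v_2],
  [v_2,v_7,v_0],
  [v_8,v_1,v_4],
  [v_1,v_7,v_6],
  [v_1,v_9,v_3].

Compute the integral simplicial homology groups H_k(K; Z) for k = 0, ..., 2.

H_0 ≅ Z,  H_1 ≅ Z ⊕ Z/2Z,  H_2 = 0.

K has 10 vertices, 30 edges, 20 triangles.
rank ∂_0 = 0, rank ∂_1 = 9 ⇒ b_0 = 10 − 0 − 9 = 1; all invariant factors of ∂_1 are 1 so no torsion. So H_0 = Z.
rank ∂_1 = 9, rank ∂_2 = 20 ⇒ b_1 = 30 − 9 − 20 = 1; ∂_2 has invariant factor(s) [2] giving torsion. So H_1 = Z ⊕ Z/2Z.
rank ∂_2 = 20, rank ∂_3 = 0 ⇒ b_2 = 20 − 20 − 0 = 0. So H_2 = 0.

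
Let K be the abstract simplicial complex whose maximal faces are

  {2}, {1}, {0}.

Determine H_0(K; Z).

H_0 = Z^3.

We work with the vertex ordering 0 < 1 < 2. The simplices of K, each written with vertices in increasing order, are:

  0-simplices (3): [0], [1], [2]

giving chain groups C_0 ≅ Z^3.

Now H_k = ker ∂_k / im ∂_{k+1}, so:

  H_0: rank C_0 − rank ∂_1 = 3 − 0 = 3, and there is no ∂_1, so H_0 ≅ Z^3.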